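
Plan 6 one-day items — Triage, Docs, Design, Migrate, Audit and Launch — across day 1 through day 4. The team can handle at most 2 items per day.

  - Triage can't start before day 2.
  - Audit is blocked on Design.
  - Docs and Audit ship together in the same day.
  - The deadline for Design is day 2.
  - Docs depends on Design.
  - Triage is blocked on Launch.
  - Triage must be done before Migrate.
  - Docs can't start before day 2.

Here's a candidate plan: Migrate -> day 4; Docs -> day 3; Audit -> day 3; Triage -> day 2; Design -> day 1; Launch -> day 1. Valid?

Valid

Docs and Audit ship together in the same day — holds.
Audit is blocked on Design — holds.
Docs can't start before day 2 — holds.
The deadline for Design is day 2 — holds.
Triage is blocked on Launch — holds.
Docs depends on Design — holds.
Triage must be done before Migrate — holds.
Triage can't start before day 2 — holds.
The team can handle at most 2 items per day — holds.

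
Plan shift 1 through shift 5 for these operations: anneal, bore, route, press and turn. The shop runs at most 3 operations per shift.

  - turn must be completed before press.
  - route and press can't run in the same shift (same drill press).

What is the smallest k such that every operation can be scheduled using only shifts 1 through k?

2 shifts

The precedence chain requires at least 2 distinct shifts.
With at most 3 per shift and 5 operations, at least 2 shifts are needed.
2 works (last occupied shift: shift 2): for example turn=shift 1; press=shift 2; route=shift 1; anneal=shift 1; bore=shift 2.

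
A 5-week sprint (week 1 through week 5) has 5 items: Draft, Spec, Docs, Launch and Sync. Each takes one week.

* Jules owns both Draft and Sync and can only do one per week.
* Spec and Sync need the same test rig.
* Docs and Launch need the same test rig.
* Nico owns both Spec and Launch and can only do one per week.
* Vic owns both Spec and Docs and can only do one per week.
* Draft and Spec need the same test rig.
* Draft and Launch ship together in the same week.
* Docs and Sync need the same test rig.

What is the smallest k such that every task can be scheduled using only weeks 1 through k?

4

Check 3 weeks directly (anything shorter is at least as hard).
Could 3 weeks be enough, i.e. nothing placed later than week 3? No: Draft, Spec, Docs and Sync must all be in different weeks (Draft/Spec can't share; Draft/Docs can't share; Draft/Sync can't share; Spec/Docs can't share; Spec/Sync can't share; Docs/Sync can't share), but only 3 weeks are available: 4 tasks can't fit in 3 distinct weeks.
So 3 weeks is not enough.
4 works (last occupied week: week 4): for example Spec -> week 2; Draft -> week 1; Docs -> week 3; Sync -> week 4; Launch -> week 1.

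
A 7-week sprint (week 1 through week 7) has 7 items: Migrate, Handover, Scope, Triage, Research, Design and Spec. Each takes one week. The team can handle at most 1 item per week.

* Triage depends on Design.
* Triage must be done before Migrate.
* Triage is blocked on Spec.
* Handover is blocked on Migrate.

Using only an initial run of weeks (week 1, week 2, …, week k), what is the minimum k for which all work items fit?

7

The precedence chain requires at least 4 distinct weeks.
With at most 1 per week and 7 work items, at least 7 weeks are needed.
7 works (last occupied week: week 7): for example Spec -> week 2; Handover -> week 5; Scope -> week 6; Migrate -> week 4; Triage -> week 3; Design -> week 1; Research -> week 7.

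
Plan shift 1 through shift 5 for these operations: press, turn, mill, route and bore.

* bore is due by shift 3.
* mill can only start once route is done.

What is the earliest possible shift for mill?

Precedence pushes mill to at least shift 2.
mill at shift 2 is achievable: press in shift 1; mill in shift 2; route in shift 1; bore in shift 1; turn in shift 1.

shift 2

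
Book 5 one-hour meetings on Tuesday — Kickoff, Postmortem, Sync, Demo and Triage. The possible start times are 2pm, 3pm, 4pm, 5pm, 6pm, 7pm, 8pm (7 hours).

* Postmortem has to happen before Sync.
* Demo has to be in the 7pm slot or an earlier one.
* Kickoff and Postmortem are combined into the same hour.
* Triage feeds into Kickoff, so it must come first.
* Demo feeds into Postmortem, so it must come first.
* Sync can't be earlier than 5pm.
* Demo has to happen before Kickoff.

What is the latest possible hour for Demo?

6pm

Demo's own window allows nothing later than 7pm; downstream work caps Demo at 6pm.
Demo at 6pm is achievable: Demo in 6pm, Triage in 2pm, Sync in 8pm, Postmortem in 7pm, Kickoff in 7pm.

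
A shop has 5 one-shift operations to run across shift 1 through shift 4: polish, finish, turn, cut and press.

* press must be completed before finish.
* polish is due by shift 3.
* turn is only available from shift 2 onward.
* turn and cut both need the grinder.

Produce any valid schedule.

polish in shift 1; cut in shift 1; finish in shift 2; turn in shift 2; press in shift 1

Checking: press(shift 1) before finish(shift 2); turn(shift 2) != cut(shift 1); polish=shift 1 in [shift 1,shift 3]; turn=shift 2 in [shift 2,shift 4].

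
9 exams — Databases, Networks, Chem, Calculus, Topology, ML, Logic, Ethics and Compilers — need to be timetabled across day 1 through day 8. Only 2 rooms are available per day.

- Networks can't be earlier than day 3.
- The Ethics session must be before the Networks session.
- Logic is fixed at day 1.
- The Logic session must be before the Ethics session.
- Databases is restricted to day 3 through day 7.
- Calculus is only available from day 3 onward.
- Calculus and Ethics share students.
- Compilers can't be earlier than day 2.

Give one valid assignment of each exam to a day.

Calculus -> day 4; Chem -> day 1; ML -> day 5; Databases -> day 3; Compilers -> day 2; Networks -> day 3; Ethics -> day 2; Topology -> day 4; Logic -> day 1

Checking: Logic(day 1) before Ethics(day 2); Ethics(day 2) before Networks(day 3); Calculus(day 4) != Ethics(day 2); Databases=day 3 in [day 3,day 7]; Networks=day 3 in [day 3,day 8]; Logic=day 1 in [day 1,day 1]; Calculus=day 4 in [day 3,day 8]; Compilers=day 2 in [day 2,day 8]; max 2 per day (cap 2).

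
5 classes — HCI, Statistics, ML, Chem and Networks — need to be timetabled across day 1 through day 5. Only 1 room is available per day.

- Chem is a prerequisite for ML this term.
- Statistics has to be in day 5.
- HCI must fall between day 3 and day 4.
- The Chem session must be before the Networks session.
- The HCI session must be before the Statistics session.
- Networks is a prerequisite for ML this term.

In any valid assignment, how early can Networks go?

day 2

Precedence pushes Networks to at least day 2; downstream work caps Networks at day 4.
Networks at day 2 is achievable: Chem in day 1; Networks in day 2; ML in day 4; HCI in day 3; Statistics in day 5.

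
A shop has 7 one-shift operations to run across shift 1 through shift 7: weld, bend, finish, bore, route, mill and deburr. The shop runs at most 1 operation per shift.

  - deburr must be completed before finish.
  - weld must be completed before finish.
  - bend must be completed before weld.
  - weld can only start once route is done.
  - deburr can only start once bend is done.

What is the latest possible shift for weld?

Precedence pushes weld to at least shift 2; downstream work caps weld at shift 6.
weld at shift 6 is achievable: bend in shift 1; weld in shift 6; mill in shift 5; route in shift 3; bore in shift 4; deburr in shift 2; finish in shift 7.

shift 6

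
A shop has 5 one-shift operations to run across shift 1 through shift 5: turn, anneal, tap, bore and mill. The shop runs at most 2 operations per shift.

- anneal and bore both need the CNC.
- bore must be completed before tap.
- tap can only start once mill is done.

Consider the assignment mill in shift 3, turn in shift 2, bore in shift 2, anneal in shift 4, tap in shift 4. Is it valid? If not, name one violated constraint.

Yes, all constraints hold

tap can only start once mill is done — holds.
anneal and bore both need the CNC — holds.
bore must be completed before tap — holds.
The shop runs at most 2 operations per shift — holds.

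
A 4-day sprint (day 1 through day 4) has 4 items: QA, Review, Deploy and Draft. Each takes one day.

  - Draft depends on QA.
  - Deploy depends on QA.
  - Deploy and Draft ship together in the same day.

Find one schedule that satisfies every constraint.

Review in day 1; Deploy in day 2; QA in day 1; Draft in day 2

Checking: QA(day 1) before Draft(day 2); QA(day 1) before Deploy(day 2); Deploy = Draft = day 2.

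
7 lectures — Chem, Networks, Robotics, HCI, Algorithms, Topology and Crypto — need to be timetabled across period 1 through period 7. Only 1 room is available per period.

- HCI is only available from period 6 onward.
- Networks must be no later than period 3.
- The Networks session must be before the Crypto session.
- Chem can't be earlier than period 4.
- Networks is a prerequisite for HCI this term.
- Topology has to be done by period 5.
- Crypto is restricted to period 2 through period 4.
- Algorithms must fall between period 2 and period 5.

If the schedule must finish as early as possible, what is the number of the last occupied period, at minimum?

The precedence chain requires at least 2 distinct periods.
With at most 1 per period and 7 lectures, at least 7 periods are needed.
HCI can't be placed before period 6, so the schedule must run through at least period 6.
7 works (last occupied period: period 7): for example Robotics -> period 7; Networks -> period 1; Topology -> period 5; Crypto -> period 2; HCI -> period 6; Chem -> period 4; Algorithms -> period 3.

7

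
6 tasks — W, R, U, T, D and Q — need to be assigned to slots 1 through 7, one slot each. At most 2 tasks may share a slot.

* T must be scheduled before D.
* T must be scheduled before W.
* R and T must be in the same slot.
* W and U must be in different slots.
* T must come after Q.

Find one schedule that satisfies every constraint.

R in 2, U in 1, D in 3, W in 3, Q in 1, T in 2

Checking: T(2) before D(3); Q(1) before T(2); T(2) before W(3); W(3) != U(1); R = T = 2; max 2 per slot (cap 2).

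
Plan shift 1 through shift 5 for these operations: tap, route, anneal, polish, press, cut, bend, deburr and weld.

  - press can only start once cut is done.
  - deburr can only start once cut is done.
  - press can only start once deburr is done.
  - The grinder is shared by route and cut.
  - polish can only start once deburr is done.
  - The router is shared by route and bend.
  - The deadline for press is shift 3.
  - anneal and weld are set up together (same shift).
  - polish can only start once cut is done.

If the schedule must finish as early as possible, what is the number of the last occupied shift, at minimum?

The precedence chain requires at least 3 distinct shifts.
3 works (last occupied shift: shift 3): for example bend -> shift 1; press -> shift 3; tap -> shift 1; weld -> shift 1; deburr -> shift 2; route -> shift 2; polish -> shift 3; cut -> shift 1; anneal -> shift 1.

shift 3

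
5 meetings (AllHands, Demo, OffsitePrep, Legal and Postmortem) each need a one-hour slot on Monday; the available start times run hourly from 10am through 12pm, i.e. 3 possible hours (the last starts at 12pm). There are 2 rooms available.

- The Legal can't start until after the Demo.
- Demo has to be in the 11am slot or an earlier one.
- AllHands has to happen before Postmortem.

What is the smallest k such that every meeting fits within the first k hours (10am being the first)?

The precedence chain requires at least 2 distinct hours.
With at most 2 per hour and 5 meetings, at least 3 hours are needed.
3 works (last occupied hour: 12pm): for example Legal=11am; AllHands=10am; Postmortem=11am; OffsitePrep=12pm; Demo=10am.

3 hours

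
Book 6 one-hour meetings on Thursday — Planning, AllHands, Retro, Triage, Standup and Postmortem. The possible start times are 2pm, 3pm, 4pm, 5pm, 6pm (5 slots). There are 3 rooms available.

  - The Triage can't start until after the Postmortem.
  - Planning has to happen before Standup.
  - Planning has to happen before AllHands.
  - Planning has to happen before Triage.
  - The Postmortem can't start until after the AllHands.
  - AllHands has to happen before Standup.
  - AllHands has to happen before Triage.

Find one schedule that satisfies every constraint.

AllHands=3pm; Postmortem=4pm; Planning=2pm; Triage=5pm; Retro=2pm; Standup=4pm

Checking: AllHands(3pm) before Standup(4pm); Planning(2pm) before Triage(5pm); Planning(2pm) before Standup(4pm); AllHands(3pm) before Triage(5pm); AllHands(3pm) before Postmortem(4pm); Postmortem(4pm) before Triage(5pm); Planning(2pm) before AllHands(3pm); max 2 per slot (cap 3).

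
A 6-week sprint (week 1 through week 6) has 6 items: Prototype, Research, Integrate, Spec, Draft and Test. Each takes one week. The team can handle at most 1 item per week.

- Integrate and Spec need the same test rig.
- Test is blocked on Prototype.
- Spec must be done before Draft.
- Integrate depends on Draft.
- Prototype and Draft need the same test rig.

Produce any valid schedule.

Draft -> week 2, Research -> week 6, Spec -> week 1, Integrate -> week 4, Prototype -> week 3, Test -> week 5

Checking: Spec(week 1) before Draft(week 2); Draft(week 2) before Integrate(week 4); Prototype(week 3) before Test(week 5); Integrate(week 4) != Spec(week 1); Prototype(week 3) != Draft(week 2); max 1 per week (cap 1).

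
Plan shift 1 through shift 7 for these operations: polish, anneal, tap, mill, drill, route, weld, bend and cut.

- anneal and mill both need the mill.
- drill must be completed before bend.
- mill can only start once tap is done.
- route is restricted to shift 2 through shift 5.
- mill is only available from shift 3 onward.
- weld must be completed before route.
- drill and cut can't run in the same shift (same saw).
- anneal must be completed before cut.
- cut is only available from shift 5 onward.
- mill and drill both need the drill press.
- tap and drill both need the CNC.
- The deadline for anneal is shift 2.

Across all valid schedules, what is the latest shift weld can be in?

Downstream work caps weld at shift 4.
weld at shift 4 is achievable: tap in shift 1; mill in shift 3; bend in shift 3; route in shift 5; drill in shift 2; weld in shift 4; anneal in shift 1; polish in shift 1; cut in shift 5.

shift 4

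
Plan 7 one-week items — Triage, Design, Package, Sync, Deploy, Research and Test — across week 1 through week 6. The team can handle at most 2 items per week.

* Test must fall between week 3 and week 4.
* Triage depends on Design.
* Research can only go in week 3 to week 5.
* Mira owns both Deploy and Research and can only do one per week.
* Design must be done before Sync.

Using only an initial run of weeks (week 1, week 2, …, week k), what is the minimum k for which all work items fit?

The precedence chain requires at least 2 distinct weeks.
With at most 2 per week and 7 work items, at least 4 weeks are needed.
Research can't be placed before week 3, so the schedule must run through at least week 3.
4 works (last occupied week: week 4): for example Research=week 3; Sync=week 2; Triage=week 2; Test=week 3; Package=week 1; Deploy=week 4; Design=week 1.

4 weeks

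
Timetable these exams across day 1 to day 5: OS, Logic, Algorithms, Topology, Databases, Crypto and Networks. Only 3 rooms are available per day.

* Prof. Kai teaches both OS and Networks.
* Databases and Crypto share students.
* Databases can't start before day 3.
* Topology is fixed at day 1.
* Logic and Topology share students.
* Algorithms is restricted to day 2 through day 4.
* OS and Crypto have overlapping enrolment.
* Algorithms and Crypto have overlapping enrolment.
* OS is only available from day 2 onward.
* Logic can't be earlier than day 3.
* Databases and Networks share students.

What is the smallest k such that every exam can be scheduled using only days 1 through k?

3

With at most 3 per day and 7 exams, at least 3 days are needed.
Logic can't be placed before day 3, so the schedule must run through at least day 3.
3 works (last occupied day: day 3): for example Crypto in day 1; OS in day 2; Logic in day 3; Algorithms in day 2; Databases in day 3; Topology in day 1; Networks in day 1.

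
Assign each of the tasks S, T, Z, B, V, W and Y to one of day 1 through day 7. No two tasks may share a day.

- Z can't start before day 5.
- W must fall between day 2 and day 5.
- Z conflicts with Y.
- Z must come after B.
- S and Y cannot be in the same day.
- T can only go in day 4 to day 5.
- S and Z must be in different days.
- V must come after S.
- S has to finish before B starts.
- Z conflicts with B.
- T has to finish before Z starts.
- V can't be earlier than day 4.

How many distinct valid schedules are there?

Splitting on S: it can be day 1 (40), day 2 (10), day 3 (6). Listing each branch's schedules as (T, Z, B, V, W, Y) by day number:
S=day 1: (4,5,2,6,3,7) (4,5,2,7,3,6) (4,5,3,6,2,7) (4,5,3,7,2,6) (4,6,2,5,3,7) (4,6,2,7,3,5) (4,6,2,7,5,3) (4,6,3,5,2,7) (4,6,3,7,2,5) (4,6,3,7,5,2) (4,6,5,7,2,3) (4,6,5,7,3,2) (4,7,2,5,3,6) (4,7,2,6,3,5) (4,7,2,6,5,3) (4,7,3,5,2,6) (4,7,3,6,2,5) (4,7,3,6,5,2) (4,7,5,6,2,3) (4,7,5,6,3,2) (4,7,6,5,2,3) (4,7,6,5,3,2) (5,6,2,4,3,7) (5,6,2,7,3,4) (5,6,2,7,4,3) (5,6,3,4,2,7) (5,6,3,7,2,4) (5,6,3,7,4,2) (5,6,4,7,2,3) (5,6,4,7,3,2) (5,7,2,4,3,6) (5,7,2,6,3,4) (5,7,2,6,4,3) (5,7,3,4,2,6) (5,7,3,6,2,4) (5,7,3,6,4,2) (5,7,4,6,2,3) (5,7,4,6,3,2) (5,7,6,4,2,3) (5,7,6,4,3,2) — 40.
S=day 2: (4,6,3,7,5,1) (4,6,5,7,3,1) (4,7,3,6,5,1) (4,7,5,6,3,1) (4,7,6,5,3,1) (5,6,3,7,4,1) (5,6,4,7,3,1) (5,7,3,6,4,1) (5,7,4,6,3,1) (5,7,6,4,3,1) — 10.
S=day 3: (4,6,5,7,2,1) (4,7,5,6,2,1) (4,7,6,5,2,1) (5,6,4,7,2,1) (5,7,4,6,2,1) (5,7,6,4,2,1) — 6.
Summing: 40 + 10 + 6 = 56.

56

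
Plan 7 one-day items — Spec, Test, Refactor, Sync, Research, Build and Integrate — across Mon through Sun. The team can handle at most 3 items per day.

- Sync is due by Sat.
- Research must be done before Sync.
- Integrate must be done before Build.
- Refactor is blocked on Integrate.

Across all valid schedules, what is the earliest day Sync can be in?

Tue

Precedence pushes Sync to at least Tue; Sync's own window allows nothing later than Sat.
Sync at Tue is achievable: Sync=Tue; Research=Mon; Spec=Mon; Test=Wed; Integrate=Mon; Build=Tue; Refactor=Tue.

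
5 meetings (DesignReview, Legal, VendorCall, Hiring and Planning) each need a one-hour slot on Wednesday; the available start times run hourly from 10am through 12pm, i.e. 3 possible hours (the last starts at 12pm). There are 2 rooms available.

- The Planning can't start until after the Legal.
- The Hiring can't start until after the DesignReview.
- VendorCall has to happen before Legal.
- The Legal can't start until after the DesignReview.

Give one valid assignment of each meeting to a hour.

Planning -> 12pm; Legal -> 11am; Hiring -> 11am; DesignReview -> 10am; VendorCall -> 10am

Checking: DesignReview(10am) before Legal(11am); Legal(11am) before Planning(12pm); VendorCall(10am) before Legal(11am); DesignReview(10am) before Hiring(11am); max 2 per hour (cap 2).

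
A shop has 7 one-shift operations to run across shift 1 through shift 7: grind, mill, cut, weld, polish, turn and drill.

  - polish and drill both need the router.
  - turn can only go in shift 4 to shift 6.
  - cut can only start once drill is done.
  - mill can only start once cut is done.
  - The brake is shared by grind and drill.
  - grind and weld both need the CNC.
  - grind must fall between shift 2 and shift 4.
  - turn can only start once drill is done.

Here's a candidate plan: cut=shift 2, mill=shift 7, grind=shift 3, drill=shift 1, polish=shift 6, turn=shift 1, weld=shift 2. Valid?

No — it violates: turn can only go in shift 4 to shift 6

turn can only go in shift 4 to shift 6 — violated.
cut can only start once drill is done — holds.
mill can only start once cut is done — holds.
polish and drill both need the router — holds.
The brake is shared by grind and drill — holds.
grind and weld both need the CNC — holds.
grind must fall between shift 2 and shift 4 — holds.
turn can only start once drill is done — violated.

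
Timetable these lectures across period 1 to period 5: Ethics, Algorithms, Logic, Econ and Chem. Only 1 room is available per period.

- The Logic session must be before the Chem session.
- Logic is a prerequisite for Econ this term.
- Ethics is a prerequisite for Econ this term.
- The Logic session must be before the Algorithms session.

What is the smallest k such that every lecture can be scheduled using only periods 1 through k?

5

The precedence chain requires at least 2 distinct periods.
With at most 1 per period and 5 lectures, at least 5 periods are needed.
5 works (last occupied period: period 5): for example Algorithms in period 4; Ethics in period 2; Econ in period 3; Logic in period 1; Chem in period 5.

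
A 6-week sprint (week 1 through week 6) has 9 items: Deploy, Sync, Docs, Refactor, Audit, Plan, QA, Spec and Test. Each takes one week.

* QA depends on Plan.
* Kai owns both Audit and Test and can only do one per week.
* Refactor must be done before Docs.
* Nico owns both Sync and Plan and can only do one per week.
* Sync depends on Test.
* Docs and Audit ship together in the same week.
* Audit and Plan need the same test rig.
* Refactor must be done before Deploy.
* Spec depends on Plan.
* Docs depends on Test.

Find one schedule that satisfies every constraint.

QA -> week 2; Spec -> week 2; Audit -> week 2; Docs -> week 2; Refactor -> week 1; Sync -> week 2; Deploy -> week 2; Test -> week 1; Plan -> week 1

Checking: Refactor(week 1) before Deploy(week 2); Plan(week 1) before QA(week 2); Refactor(week 1) before Docs(week 2); Plan(week 1) before Spec(week 2); Test(week 1) before Docs(week 2); Test(week 1) before Sync(week 2); Audit(week 2) != Test(week 1); Audit(week 2) != Plan(week 1); Sync(week 2) != Plan(week 1); Docs = Audit = week 2.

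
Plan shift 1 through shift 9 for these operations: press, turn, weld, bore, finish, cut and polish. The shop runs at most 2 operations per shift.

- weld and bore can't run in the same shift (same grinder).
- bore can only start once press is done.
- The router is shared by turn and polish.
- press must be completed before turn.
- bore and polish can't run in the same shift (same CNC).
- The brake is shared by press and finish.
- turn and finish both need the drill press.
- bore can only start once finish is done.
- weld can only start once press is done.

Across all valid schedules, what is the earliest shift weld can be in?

Precedence pushes weld to at least shift 2.
weld at shift 2 is achievable: finish=shift 2; bore=shift 3; turn=shift 3; polish=shift 4; press=shift 1; cut=shift 1; weld=shift 2.

shift 2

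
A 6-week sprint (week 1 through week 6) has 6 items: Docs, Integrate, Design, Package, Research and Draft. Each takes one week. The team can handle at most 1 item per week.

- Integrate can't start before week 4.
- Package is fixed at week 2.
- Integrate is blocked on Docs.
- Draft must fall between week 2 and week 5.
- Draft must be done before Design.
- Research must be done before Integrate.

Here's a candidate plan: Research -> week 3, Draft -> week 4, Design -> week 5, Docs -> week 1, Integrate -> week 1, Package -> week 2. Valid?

No. Integrate can't start before week 4 is not satisfied.

Research must be done before Integrate — violated.
Draft must be done before Design — holds.
Integrate can't start before week 4 — violated.
Draft must fall between week 2 and week 5 — holds.
Integrate is blocked on Docs — violated.
Package is fixed at week 2 — holds.
The team can handle at most 1 item per week — violated.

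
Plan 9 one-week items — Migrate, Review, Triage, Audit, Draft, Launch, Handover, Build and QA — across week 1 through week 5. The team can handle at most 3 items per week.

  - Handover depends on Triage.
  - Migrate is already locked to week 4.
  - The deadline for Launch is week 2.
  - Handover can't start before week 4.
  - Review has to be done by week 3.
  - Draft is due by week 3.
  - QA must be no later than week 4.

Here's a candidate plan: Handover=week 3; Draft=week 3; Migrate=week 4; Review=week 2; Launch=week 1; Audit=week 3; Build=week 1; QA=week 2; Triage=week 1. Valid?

The team can handle at most 3 items per week — holds.
Draft is due by week 3 — holds.
Handover can't start before week 4 — violated.
The deadline for Launch is week 2 — holds.
Handover depends on Triage — holds.
Review has to be done by week 3 — holds.
QA must be no later than week 4 — holds.
Migrate is already locked to week 4 — holds.

No — it violates: Handover can't start before week 4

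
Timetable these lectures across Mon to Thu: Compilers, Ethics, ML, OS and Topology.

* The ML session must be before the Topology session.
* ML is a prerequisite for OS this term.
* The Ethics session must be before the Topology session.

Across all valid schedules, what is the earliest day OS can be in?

Precedence pushes OS to at least Tue.
OS at Tue is achievable: OS -> Tue; Topology -> Tue; Ethics -> Mon; Compilers -> Mon; ML -> Mon.

Tue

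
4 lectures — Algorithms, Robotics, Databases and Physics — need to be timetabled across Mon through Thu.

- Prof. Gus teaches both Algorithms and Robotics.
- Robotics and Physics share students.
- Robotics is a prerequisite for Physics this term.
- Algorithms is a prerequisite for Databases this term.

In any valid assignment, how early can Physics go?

Precedence pushes Physics to at least Tue.
Physics at Tue is achievable: Robotics in Mon, Algorithms in Tue, Physics in Tue, Databases in Wed.

Tue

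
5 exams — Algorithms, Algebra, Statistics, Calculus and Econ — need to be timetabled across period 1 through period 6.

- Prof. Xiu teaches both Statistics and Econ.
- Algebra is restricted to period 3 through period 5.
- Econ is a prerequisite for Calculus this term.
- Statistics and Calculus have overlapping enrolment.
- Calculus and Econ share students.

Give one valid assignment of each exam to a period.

Algebra -> period 3, Econ -> period 1, Calculus -> period 2, Statistics -> period 3, Algorithms -> period 1

Checking: Econ(period 1) before Calculus(period 2); Statistics(period 3) != Econ(period 1); Calculus(period 2) != Econ(period 1); Statistics(period 3) != Calculus(period 2); Algebra=period 3 in [period 3,period 5].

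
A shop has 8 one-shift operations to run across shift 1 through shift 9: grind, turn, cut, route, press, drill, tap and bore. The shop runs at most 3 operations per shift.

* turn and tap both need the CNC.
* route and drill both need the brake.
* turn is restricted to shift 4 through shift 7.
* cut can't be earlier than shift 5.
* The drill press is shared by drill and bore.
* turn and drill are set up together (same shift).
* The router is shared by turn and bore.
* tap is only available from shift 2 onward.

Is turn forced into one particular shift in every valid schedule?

turn can be shift 4 (e.g. turn=shift 4; press=shift 1; grind=shift 1; bore=shift 2; route=shift 1; drill=shift 4; cut=shift 5; tap=shift 2) or shift 5 (e.g. press in shift 1; tap in shift 2; bore in shift 2; route in shift 1; drill in shift 5; cut in shift 5; grind in shift 1; turn in shift 5).

No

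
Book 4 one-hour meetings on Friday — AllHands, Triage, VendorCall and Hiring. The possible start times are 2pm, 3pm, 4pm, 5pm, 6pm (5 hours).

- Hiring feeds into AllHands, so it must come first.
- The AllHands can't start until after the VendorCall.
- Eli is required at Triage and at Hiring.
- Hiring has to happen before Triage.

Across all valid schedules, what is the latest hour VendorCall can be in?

Downstream work caps VendorCall at 5pm.
VendorCall at 5pm is achievable: AllHands -> 6pm; Triage -> 3pm; Hiring -> 2pm; VendorCall -> 5pm.

5pm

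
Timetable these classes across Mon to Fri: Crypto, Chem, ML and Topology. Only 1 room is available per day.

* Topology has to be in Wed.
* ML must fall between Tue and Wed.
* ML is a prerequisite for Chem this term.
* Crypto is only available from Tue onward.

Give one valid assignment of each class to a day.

Topology -> Wed; Chem -> Fri; Crypto -> Thu; ML -> Tue

Checking: ML(Tue) before Chem(Fri); Crypto=Thu in [Tue,Fri]; ML=Tue in [Tue,Wed]; Topology=Wed in [Wed,Wed]; max 1 per day (cap 1).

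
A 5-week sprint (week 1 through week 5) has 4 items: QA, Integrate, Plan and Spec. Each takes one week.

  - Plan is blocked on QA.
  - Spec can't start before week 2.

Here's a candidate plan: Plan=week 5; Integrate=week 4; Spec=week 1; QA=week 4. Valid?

No — it violates: Spec can't start before week 2

Plan is blocked on QA — holds.
Spec can't start before week 2 — violated.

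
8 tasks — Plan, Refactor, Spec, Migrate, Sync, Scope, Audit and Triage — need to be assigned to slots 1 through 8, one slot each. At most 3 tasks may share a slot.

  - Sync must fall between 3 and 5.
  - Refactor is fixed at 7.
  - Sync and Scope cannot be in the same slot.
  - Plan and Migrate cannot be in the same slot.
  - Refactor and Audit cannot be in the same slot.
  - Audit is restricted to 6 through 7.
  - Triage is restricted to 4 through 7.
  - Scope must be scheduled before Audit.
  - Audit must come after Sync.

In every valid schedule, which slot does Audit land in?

6

Audit's window is 6–7.
Refactor is fixed at 7, and Audit can't share a slot with Refactor.
So Audit must be 6.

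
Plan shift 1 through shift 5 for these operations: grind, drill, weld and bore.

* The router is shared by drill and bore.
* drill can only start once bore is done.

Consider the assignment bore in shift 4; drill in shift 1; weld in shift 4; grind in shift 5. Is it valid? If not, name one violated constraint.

The router is shared by drill and bore — holds.
drill can only start once bore is done — violated.

Invalid. drill can only start once bore is done.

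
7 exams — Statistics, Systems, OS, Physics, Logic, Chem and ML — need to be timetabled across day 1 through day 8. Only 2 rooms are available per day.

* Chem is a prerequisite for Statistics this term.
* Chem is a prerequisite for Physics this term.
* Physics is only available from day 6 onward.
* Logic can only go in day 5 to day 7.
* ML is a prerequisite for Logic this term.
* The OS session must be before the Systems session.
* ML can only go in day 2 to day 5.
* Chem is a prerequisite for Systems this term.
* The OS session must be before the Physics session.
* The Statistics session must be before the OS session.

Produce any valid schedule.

Logic=day 5; ML=day 2; Chem=day 1; Statistics=day 2; Physics=day 6; Systems=day 4; OS=day 3

Checking: Statistics(day 2) before OS(day 3); Chem(day 1) before Systems(day 4); Chem(day 1) before Statistics(day 2); OS(day 3) before Systems(day 4); ML(day 2) before Logic(day 5); OS(day 3) before Physics(day 6); Chem(day 1) before Physics(day 6); ML=day 2 in [day 2,day 5]; Logic=day 5 in [day 5,day 7]; Physics=day 6 in [day 6,day 8]; max 2 per day (cap 2).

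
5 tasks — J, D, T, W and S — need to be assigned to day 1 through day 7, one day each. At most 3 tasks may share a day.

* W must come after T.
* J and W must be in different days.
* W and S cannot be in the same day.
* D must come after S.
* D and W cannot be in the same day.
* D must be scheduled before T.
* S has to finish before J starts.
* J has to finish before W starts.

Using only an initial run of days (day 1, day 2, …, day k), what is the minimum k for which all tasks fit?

4

The precedence chain requires at least 4 distinct days.
With at most 3 per day and 5 tasks, at least 2 days are needed.
4 works (last occupied day: day 4): for example D in day 2; J in day 2; W in day 4; T in day 3; S in day 1.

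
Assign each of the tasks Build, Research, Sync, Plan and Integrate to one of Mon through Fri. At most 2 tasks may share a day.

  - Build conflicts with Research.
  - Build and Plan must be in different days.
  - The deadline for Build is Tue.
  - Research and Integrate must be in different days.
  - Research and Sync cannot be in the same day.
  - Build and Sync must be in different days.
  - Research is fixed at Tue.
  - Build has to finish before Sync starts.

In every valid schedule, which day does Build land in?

Build's window is Mon–Tue.
Research is fixed at Tue, and Build can't share a day with Research.
So Build must be Mon.

Mon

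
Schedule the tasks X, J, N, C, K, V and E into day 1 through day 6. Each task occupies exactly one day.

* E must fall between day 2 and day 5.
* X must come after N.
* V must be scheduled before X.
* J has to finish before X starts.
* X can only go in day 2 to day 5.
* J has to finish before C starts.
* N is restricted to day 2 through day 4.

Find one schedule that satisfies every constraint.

E=day 2; C=day 2; J=day 1; X=day 3; K=day 1; N=day 2; V=day 1

Checking: V(day 1) before X(day 3); N(day 2) before X(day 3); J(day 1) before C(day 2); J(day 1) before X(day 3); E=day 2 in [day 2,day 5]; X=day 3 in [day 2,day 5]; N=day 2 in [day 2,day 4].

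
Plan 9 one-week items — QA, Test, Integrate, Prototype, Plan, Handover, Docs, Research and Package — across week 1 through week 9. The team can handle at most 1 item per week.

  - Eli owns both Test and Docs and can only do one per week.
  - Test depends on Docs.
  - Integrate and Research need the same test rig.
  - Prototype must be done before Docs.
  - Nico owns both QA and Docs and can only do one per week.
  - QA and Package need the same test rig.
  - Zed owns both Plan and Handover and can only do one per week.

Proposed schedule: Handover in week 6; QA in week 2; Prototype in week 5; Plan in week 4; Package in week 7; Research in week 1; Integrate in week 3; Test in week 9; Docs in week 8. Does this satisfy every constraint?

Valid

Zed owns both Plan and Handover and can only do one per week — holds.
Integrate and Research need the same test rig — holds.
Prototype must be done before Docs — holds.
QA and Package need the same test rig — holds.
Nico owns both QA and Docs and can only do one per week — holds.
Eli owns both Test and Docs and can only do one per week — holds.
Test depends on Docs — holds.
The team can handle at most 1 item per week — holds.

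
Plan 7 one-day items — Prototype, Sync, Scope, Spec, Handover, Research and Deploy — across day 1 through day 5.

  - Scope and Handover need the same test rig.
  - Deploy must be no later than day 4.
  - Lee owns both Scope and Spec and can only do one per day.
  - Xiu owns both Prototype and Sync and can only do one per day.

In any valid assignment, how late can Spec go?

Spec at day 5 is achievable: Handover -> day 2, Scope -> day 1, Spec -> day 5, Prototype -> day 1, Deploy -> day 1, Research -> day 1, Sync -> day 2.

day 5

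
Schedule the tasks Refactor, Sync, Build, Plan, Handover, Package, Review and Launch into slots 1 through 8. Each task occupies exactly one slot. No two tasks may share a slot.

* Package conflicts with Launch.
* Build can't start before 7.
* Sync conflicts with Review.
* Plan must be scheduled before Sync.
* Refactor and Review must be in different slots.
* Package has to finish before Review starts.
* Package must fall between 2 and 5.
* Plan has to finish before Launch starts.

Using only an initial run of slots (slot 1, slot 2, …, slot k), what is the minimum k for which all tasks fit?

8 slots

The precedence chain requires at least 2 distinct slots.
With at most 1 per slot and 8 tasks, at least 8 slots are needed.
Build can't be placed before 7, so the schedule must run through at least slot 7.
8 works (last occupied slot: 8): for example Build -> 7; Launch -> 5; Sync -> 3; Package -> 2; Plan -> 1; Refactor -> 6; Review -> 4; Handover -> 8.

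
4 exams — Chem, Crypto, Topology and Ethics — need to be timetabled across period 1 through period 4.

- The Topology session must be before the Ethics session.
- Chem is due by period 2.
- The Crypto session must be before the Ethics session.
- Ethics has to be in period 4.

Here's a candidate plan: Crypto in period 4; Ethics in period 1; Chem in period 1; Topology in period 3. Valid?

The Topology session must be before the Ethics session — violated.
Chem is due by period 2 — holds.
Ethics has to be in period 4 — violated.
The Crypto session must be before the Ethics session — violated.

No — it violates: The Crypto session must be before the Ethics session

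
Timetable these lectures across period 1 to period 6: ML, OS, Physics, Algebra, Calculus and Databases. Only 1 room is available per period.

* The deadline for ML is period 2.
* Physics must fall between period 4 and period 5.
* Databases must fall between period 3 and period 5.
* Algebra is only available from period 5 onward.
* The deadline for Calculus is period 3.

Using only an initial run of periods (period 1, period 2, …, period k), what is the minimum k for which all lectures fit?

6 periods

With at most 1 per period and 6 lectures, at least 6 periods are needed.
Algebra can't be placed before period 5, so the schedule must run through at least period 5.
6 works (last occupied period: period 6): for example Algebra -> period 5; Databases -> period 3; OS -> period 6; ML -> period 1; Calculus -> period 2; Physics -> period 4.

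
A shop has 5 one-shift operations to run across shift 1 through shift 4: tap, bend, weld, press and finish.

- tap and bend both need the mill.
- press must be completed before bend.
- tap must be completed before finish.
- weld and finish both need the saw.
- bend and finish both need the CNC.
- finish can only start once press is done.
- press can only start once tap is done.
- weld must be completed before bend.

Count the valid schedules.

Enumerating: bend in shift 3, finish in shift 4, tap in shift 1, weld in shift 1, press in shift 2 | bend -> shift 3; press -> shift 2; finish -> shift 4; tap -> shift 1; weld -> shift 2 | press -> shift 2; tap -> shift 1; finish -> shift 3; weld -> shift 1; bend -> shift 4 | tap -> shift 1; weld -> shift 2; press -> shift 2; bend -> shift 4; finish -> shift 3.

4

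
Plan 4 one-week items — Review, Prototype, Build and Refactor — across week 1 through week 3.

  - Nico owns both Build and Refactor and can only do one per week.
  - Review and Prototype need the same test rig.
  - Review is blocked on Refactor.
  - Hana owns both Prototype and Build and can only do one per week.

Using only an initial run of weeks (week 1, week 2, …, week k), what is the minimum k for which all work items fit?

The precedence chain requires at least 2 distinct weeks.
2 works (last occupied week: week 2): for example Build -> week 2, Prototype -> week 1, Refactor -> week 1, Review -> week 2.

2 weeks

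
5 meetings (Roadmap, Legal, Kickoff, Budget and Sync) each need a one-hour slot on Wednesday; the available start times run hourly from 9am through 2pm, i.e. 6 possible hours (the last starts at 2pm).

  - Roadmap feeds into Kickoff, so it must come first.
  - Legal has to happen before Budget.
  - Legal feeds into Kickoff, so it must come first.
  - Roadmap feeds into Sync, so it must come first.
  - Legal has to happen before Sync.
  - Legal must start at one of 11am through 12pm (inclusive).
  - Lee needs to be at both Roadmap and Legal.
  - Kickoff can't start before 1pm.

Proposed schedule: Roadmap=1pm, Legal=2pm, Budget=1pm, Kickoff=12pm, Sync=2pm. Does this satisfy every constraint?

Legal feeds into Kickoff, so it must come first — violated.
Roadmap feeds into Sync, so it must come first — holds.
Roadmap feeds into Kickoff, so it must come first — violated.
Lee needs to be at both Roadmap and Legal — holds.
Kickoff can't start before 1pm — violated.
Legal must start at one of 11am through 12pm (inclusive) — violated.
Legal has to happen before Budget — violated.
Legal has to happen before Sync — violated.

No. Legal feeds into Kickoff, so it must come first is not satisfied.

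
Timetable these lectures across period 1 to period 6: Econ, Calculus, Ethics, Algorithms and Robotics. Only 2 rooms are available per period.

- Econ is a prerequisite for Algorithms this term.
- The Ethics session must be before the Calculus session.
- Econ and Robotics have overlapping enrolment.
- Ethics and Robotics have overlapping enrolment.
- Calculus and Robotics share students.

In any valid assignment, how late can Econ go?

period 5

Downstream work caps Econ at period 5.
Econ at period 5 is achievable: Ethics=period 1, Robotics=period 3, Calculus=period 2, Econ=period 5, Algorithms=period 6.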